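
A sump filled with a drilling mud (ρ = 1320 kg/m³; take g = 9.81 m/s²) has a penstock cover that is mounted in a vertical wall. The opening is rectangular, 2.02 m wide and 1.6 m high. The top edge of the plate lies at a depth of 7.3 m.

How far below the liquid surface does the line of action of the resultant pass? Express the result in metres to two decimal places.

h_p = 8.13 m

γ = ρg = 1320 × 9.81 / 1000 = 12.9492 kN/m³.
The centroid lies 1.6/2 = 0.8 m below the top edge, so the centroid depth is h_c = 7.3 + 0.8 = 8.1 m.
A = 2.02 × 1.6 = 3.232 m².
Resultant F = γ·h_c·A = 12.9492 × 8.1 × 3.232 = 339 kN.
I_c = b·h³/12 = 2.02 × 1.6³/12 = 0.689493 m⁴.
Centre of pressure: y_p = y_c + I_c/(y_c·A) = 8.1 + 0.689493/(8.1 × 3.232) = 8.1 + 0.0263374 = 8.12634 m along the plane.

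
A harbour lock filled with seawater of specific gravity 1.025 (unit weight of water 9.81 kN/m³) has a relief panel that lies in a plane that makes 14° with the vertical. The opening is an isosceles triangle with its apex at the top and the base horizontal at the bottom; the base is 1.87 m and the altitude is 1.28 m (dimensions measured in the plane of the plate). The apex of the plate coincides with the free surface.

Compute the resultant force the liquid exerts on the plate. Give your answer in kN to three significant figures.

γ = 1.025 × 9.81 = 10.05525 kN/m³.
The plate makes 14° with the vertical, i.e. θ = 90° − 14° = 76° to the horizontal. Measuring y along the incline from the free-surface line, vertical depth h = y·sinθ with sinθ = 0.970296.
With the apex up, the centroid sits 2h/3 = 2 × 1.28/3 = 0.853333 m below the apex, so y_c = 0.853333 m and h_c = 0.853333 × 0.970296 = 0.827986 m.
A = ½ × 1.87 × 1.28 = 1.1968 m².
Resultant F = γ·h_c·A = 10.05525 × 0.827986 × 1.1968 = 9.96409 kN.

F ≈ 9.96 kN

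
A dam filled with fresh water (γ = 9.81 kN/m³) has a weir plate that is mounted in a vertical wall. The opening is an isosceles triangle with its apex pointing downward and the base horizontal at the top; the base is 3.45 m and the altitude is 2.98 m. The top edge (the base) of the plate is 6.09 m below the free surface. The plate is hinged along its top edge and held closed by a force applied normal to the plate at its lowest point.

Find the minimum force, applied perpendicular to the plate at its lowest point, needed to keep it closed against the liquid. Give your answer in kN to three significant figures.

γ = 9.81 kN/m³.
With the apex down, the centroid sits h/3 = 2.98/3 = 0.993333 m below the base (the top edge), so the centroid depth is h_c = 6.09 + 0.993333 = 7.08333 m.
A = ½ × 3.45 × 2.98 = 5.1405 m².
Resultant F = γ·h_c·A = 9.81 × 7.08333 × 5.1405 = 357.2 kN.
I_c = b·h³/36 = 3.45 × 2.98³/36 = 2.53609 m⁴.
Centre of pressure: y_p = y_c + I_c/(y_c·A) = 7.08333 + 2.53609/(7.08333 × 5.1405) = 7.08333 + 0.0696501 = 7.15298 m along the plane.
The resultant acts 0.993333 + 0.0696501 = 1.06298 m (along the plate) below the hinge at the top edge, so the moment about the hinge is M = F × 1.06298 = 357.2 × 1.06298 = 379.696 kN·m.
A normal force at the bottom, 2.98 m from the hinge, must supply this moment: P = 379.696/2.98 = 127.415 kN.

P ≈ 127 kN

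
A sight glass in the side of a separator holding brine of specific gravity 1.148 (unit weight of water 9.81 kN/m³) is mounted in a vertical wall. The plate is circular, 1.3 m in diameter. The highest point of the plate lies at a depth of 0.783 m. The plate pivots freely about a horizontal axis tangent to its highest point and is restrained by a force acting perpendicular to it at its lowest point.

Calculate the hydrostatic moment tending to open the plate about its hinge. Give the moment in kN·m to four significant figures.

γ = 1.148 × 9.81 = 11.26188 kN/m³.
The centroid is at the centre, 0.65 m below the top of the plate, so the centroid depth is h_c = 0.783 + 0.65 = 1.433 m.
A = π(0.65)² = 1.32732 m².
Resultant F = γ·h_c·A = 11.26188 × 1.433 × 1.32732 = 21.4207 kN.
I_c = πr⁴/4 = π × 0.65⁴/4 = 0.140198 m⁴.
Centre of pressure: y_p = y_c + I_c/(y_c·A) = 1.433 + 0.140198/(1.433 × 1.32732) = 1.433 + 0.0737089 = 1.50671 m along the plane.
The resultant acts 0.65 + 0.0737089 = 0.723709 m (along the plate) below the hinge at the top edge, so the moment about the hinge is M = F × 0.723709 = 21.4207 × 0.723709 = 15.5024 kN·m.

M ≈ 15.50 kN·m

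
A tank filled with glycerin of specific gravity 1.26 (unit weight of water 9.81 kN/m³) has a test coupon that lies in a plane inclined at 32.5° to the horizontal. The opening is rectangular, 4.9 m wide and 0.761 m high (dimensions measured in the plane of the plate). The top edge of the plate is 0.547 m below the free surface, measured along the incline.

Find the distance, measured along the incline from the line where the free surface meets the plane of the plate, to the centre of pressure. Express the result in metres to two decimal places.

y_p = 0.98 m

γ = 1.26 × 9.81 = 12.3606 kN/m³.
Let θ = 32.5° be the plate's angle to the horizontal; measure y along the incline from where the plane meets the free surface. Vertical depth h = y·sinθ with sinθ = 0.537300.
The centroid lies 0.761/2 = 0.3805 m below the top edge, so y_c = 0.547 + 0.3805 = 0.9275 m and h_c = 0.9275 × 0.537300 = 0.498346 m.
A = 4.9 × 0.761 = 3.7289 m².
Resultant F = γ·h_c·A = 12.3606 × 0.498346 × 3.7289 = 22.9695 kN.
I_c = b·h³/12 = 4.9 × 0.761³/12 = 0.179957 m⁴.
Centre of pressure: y_p = y_c + I_c/(y_c·A) = 0.9275 + 0.179957/(0.9275 × 3.7289) = 0.9275 + 0.0520324 = 0.979532 m along the plane.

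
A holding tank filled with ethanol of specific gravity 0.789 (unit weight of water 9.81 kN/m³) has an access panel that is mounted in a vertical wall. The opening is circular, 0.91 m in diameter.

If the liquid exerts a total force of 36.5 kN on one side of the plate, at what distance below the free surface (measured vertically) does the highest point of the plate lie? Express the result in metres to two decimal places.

d_top ≈ 6.80 m

γ = 0.789 × 9.81 = 7.74009 kN/m³.
A = π(0.455)² = 0.650388 m².
From F = γ·h_c·A, the centroid depth is h_c = 36.5/(7.74009 × 0.650388) = 7.25061 m.
The centroid is at the centre, 0.455 m below the top of the plate, so the highest point sits at h_top = 7.25061 − 0.455 = 6.79561 m below the surface.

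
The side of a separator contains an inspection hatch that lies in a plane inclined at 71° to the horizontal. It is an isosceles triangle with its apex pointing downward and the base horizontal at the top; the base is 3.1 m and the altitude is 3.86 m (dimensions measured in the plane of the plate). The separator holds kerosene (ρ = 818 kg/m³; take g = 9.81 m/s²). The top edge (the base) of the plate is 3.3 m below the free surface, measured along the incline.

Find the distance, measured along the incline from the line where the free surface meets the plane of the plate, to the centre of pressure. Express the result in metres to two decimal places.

y_p = 4.77 m

γ = ρg = 818 × 9.81 / 1000 = 8.02458 kN/m³.
Let θ = 71° be the plate's angle to the horizontal; measure y along the incline from where the plane meets the free surface. Vertical depth h = y·sinθ with sinθ = 0.945519.
With the apex down, the centroid sits h/3 = 3.86/3 = 1.28667 m below the base (the top edge), so y_c = 3.3 + 1.28667 = 4.58667 m and h_c = 4.58667 × 0.945519 = 4.33678 m.
A = ½ × 3.1 × 3.86 = 5.983 m².
Resultant F = γ·h_c·A = 8.02458 × 4.33678 × 5.983 = 208.213 kN.
I_c = b·h³/36 = 3.1 × 3.86³/36 = 4.95246 m⁴.
Centre of pressure: y_p = y_c + I_c/(y_c·A) = 4.58667 + 4.95246/(4.58667 × 5.983) = 4.58667 + 0.18047 = 4.76714 m along the plane.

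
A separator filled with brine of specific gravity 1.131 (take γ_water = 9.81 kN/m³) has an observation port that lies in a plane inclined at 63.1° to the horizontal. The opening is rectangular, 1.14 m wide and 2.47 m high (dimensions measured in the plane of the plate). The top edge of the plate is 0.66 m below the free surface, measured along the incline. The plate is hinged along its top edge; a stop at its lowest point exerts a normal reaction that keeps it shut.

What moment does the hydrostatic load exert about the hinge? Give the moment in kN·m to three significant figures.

γ = 1.131 × 9.81 = 11.09511 kN/m³.
Let θ = 63.1° be the plate's angle to the horizontal; measure y along the incline from where the plane meets the free surface. Vertical depth h = y·sinθ with sinθ = 0.891798.
The centroid lies 2.47/2 = 1.235 m below the top edge, so y_c = 0.66 + 1.235 = 1.895 m and h_c = 1.895 × 0.891798 = 1.68996 m.
A = 1.14 × 2.47 = 2.8158 m².
Resultant F = γ·h_c·A = 11.09511 × 1.68996 × 2.8158 = 52.7971 kN.
I_c = b·h³/12 = 1.14 × 2.47³/12 = 1.43158 m⁴.
Centre of pressure: y_p = y_c + I_c/(y_c·A) = 1.895 + 1.43158/(1.895 × 2.8158) = 1.895 + 0.26829 = 2.16329 m along the plane.
The resultant acts 1.235 + 0.26829 = 1.50329 m (along the plate) below the hinge at the top edge, so the moment about the hinge is M = F × 1.50329 = 52.7971 × 1.50329 = 79.3694 kN·m.

M ≈ 79.4 kN·m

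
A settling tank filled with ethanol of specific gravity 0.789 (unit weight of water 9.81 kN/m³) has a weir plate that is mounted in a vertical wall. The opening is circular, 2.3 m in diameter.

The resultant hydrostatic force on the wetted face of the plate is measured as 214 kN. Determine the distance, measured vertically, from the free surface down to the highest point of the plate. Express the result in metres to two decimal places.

d_top ≈ 5.50 m

γ = 0.789 × 9.81 = 7.74009 kN/m³.
A = π(1.15)² = 4.15476 m².
From F = γ·h_c·A, the centroid depth is h_c = 214/(7.74009 × 4.15476) = 6.6546 m.
The centroid is at the centre, 1.15 m below the top of the plate, so the highest point sits at h_top = 6.6546 − 1.15 = 5.5046 m below the surface.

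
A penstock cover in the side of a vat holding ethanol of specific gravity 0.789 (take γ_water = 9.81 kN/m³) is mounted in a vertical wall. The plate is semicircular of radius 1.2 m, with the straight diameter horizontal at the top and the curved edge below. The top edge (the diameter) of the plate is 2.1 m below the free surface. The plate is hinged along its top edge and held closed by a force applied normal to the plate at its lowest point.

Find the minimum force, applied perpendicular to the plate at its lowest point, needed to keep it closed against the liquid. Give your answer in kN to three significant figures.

γ = 0.789 × 9.81 = 7.74009 kN/m³.
The centroid of a semicircle lies 4r/(3π) = 0.509296 m from the diameter, here below the top edge, so the centroid depth is h_c = 2.1 + 0.509296 = 2.6093 m.
A = πr²/2 = π × 1.2²/2 = 2.26195 m².
Resultant F = γ·h_c·A = 7.74009 × 2.6093 × 2.26195 = 45.6828 kN.
I_c = (π/8 − 8/(9π))·r⁴ = 0.109757 × 1.2⁴ = 0.227592 m⁴.
Centre of pressure: y_p = y_c + I_c/(y_c·A) = 2.6093 + 0.227592/(2.6093 × 2.26195) = 2.6093 + 0.0385612 = 2.64786 m along the plane.
The resultant acts 0.509296 + 0.0385612 = 0.547857 m (along the plate) below the hinge at the top edge, so the moment about the hinge is M = F × 0.547857 = 45.6828 × 0.547857 = 25.0276 kN·m.
A normal force at the bottom, 1.2 m from the hinge, must supply this moment: P = 25.0276/1.2 = 20.8563 kN.

P ≈ 20.9 kN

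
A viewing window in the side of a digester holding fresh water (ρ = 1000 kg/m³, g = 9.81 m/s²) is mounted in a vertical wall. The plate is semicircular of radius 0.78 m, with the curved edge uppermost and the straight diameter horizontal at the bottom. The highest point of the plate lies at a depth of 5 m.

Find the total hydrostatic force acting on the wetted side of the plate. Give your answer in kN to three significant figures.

F ≈ 51.1 kN

γ = ρg = 1000 × 9.81 = 9810 N/m³ = 9.81 kN/m³.
The centroid lies 4r/(3π) = 0.331042 m above the diameter, so r − 4r/(3π) = 0.78 − 0.331042 = 0.448958 m below the topmost point, so the centroid depth is h_c = 5 + 0.448958 = 5.44896 m.
A = πr²/2 = π × 0.78²/2 = 0.955672 m².
Resultant F = γ·h_c·A = 9.81 × 5.44896 × 0.955672 = 51.0848 kN.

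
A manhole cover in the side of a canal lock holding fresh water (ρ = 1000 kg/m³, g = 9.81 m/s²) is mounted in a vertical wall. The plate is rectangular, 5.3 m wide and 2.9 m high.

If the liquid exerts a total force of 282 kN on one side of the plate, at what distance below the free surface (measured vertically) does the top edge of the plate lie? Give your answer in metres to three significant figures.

γ = ρg = 1000 × 9.81 = 9810 N/m³ = 9.81 kN/m³.
A = 5.3 × 2.9 = 15.37 m².
From F = γ·h_c·A, the centroid depth is h_c = 282/(9.81 × 15.37) = 1.87028 m.
The centroid lies 2.9/2 = 1.45 m below the top edge, so the top edge sits at h_top = 1.87028 − 1.45 = 0.42028 m below the surface.

d_top ≈ 0.420 m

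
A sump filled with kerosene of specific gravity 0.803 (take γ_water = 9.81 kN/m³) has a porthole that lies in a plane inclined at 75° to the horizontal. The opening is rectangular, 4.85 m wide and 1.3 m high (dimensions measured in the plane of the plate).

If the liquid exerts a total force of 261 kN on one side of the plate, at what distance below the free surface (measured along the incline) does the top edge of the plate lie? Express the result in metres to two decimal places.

y_top ≈ 4.79 m

γ = 0.803 × 9.81 = 7.87743 kN/m³.
A = 4.85 × 1.3 = 6.305 m².
From F = γ·h_c·A, the centroid depth is h_c = 261/(7.87743 × 6.305) = 5.25498 m.
Let θ = 75° be the plate's angle to the horizontal; measure y along the incline from where the plane meets the free surface. Vertical depth h = y·sinθ with sinθ = 0.965926.
Along the incline, y_c = h_c/sinθ = 5.25498/0.965926 = 5.44035 m.
The centroid lies 1.3/2 = 0.65 m below the top edge, so the top edge sits at y_top = 5.44035 − 0.65 = 4.79035 m along the incline.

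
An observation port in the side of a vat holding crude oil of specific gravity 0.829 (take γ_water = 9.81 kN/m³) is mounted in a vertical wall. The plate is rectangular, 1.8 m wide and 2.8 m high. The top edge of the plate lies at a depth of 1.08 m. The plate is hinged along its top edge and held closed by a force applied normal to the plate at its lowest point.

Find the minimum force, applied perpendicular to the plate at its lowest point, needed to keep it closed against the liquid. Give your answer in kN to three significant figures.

γ = 0.829 × 9.81 = 8.13249 kN/m³.
The centroid lies 2.8/2 = 1.4 m below the top edge, so the centroid depth is h_c = 1.08 + 1.4 = 2.48 m.
A = 1.8 × 2.8 = 5.04 m².
Resultant F = γ·h_c·A = 8.13249 × 2.48 × 5.04 = 101.65 kN.
I_c = b·h³/12 = 1.8 × 2.8³/12 = 3.2928 m⁴.
Centre of pressure: y_p = y_c + I_c/(y_c·A) = 2.48 + 3.2928/(2.48 × 5.04) = 2.48 + 0.263441 = 2.74344 m along the plane.
The resultant acts 1.4 + 0.263441 = 1.66344 m (along the plate) below the hinge at the top edge, so the moment about the hinge is M = F × 1.66344 = 101.65 × 1.66344 = 169.089 kN·m.
A normal force at the bottom, 2.8 m from the hinge, must supply this moment: P = 169.089/2.8 = 60.3889 kN.

P ≈ 60.4 kN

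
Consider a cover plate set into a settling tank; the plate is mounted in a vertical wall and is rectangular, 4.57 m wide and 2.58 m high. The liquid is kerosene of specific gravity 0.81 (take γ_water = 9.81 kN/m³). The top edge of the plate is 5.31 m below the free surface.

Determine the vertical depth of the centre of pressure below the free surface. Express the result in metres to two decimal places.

h_p = 6.68 m

γ = 0.81 × 9.81 = 7.9461 kN/m³.
The centroid lies 2.58/2 = 1.29 m below the top edge, so the centroid depth is h_c = 5.31 + 1.29 = 6.6 m.
A = 4.57 × 2.58 = 11.7906 m².
Resultant F = γ·h_c·A = 7.9461 × 6.6 × 11.7906 = 618.349 kN.
I_c = b·h³/12 = 4.57 × 2.58³/12 = 6.54025 m⁴.
Centre of pressure: y_p = y_c + I_c/(y_c·A) = 6.6 + 6.54025/(6.6 × 11.7906) = 6.6 + 0.0840455 = 6.68405 m along the plane.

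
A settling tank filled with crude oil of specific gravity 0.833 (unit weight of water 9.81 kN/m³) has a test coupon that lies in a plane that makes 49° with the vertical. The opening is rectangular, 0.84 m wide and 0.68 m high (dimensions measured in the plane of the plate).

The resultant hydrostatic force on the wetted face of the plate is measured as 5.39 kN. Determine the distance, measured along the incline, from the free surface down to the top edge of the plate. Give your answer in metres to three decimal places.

γ = 0.833 × 9.81 = 8.17173 kN/m³.
A = 0.84 × 0.68 = 0.5712 m².
From F = γ·h_c·A, the centroid depth is h_c = 5.39/(8.17173 × 0.5712) = 1.15475 m.
The plate makes 49° with the vertical, i.e. θ = 90° − 49° = 41° to the horizontal. Measuring y along the incline from the free-surface line, vertical depth h = y·sinθ with sinθ = 0.656059.
Along the incline, y_c = h_c/sinθ = 1.15475/0.656059 = 1.76013 m.
The centroid lies 0.68/2 = 0.34 m below the top edge, so the top edge sits at y_top = 1.76013 − 0.34 = 1.42013 m along the incline.

y_top ≈ 1.420 m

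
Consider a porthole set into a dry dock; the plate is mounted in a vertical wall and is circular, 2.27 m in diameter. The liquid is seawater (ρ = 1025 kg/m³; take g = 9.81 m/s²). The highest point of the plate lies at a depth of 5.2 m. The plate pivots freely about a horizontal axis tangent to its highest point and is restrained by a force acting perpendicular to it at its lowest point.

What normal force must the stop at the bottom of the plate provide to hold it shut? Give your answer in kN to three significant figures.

P ≈ 135 kN

γ = ρg = 1025 × 9.81 / 1000 = 10.05525 kN/m³.
The centroid is at the centre, 1.135 m below the top of the plate, so the centroid depth is h_c = 5.2 + 1.135 = 6.335 m.
A = π(1.135)² = 4.04708 m².
Resultant F = γ·h_c·A = 10.05525 × 6.335 × 4.04708 = 257.799 kN.
I_c = πr⁴/4 = π × 1.135⁴/4 = 1.30339 m⁴.
Centre of pressure: y_p = y_c + I_c/(y_c·A) = 6.335 + 1.30339/(6.335 × 4.04708) = 6.335 + 0.0508377 = 6.38584 m along the plane.
The resultant acts 1.135 + 0.0508377 = 1.18584 m (along the plate) below the hinge at the top edge, so the moment about the hinge is M = F × 1.18584 = 257.799 × 1.18584 = 305.708 kN·m.
A normal force at the bottom, 2.27 m from the hinge, must supply this moment: P = 305.708/2.27 = 134.673 kN.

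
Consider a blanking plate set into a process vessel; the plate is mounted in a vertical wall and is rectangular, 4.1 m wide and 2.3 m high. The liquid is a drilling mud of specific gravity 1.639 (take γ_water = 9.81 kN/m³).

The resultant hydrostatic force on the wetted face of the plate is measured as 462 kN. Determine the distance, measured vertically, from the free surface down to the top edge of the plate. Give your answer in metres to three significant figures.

γ = 1.639 × 9.81 = 16.07859 kN/m³.
A = 4.1 × 2.3 = 9.43 m².
From F = γ·h_c·A, the centroid depth is h_c = 462/(16.07859 × 9.43) = 3.04707 m.
The centroid lies 2.3/2 = 1.15 m below the top edge, so the top edge sits at h_top = 3.04707 − 1.15 = 1.89707 m below the surface.

d_top ≈ 1.90 m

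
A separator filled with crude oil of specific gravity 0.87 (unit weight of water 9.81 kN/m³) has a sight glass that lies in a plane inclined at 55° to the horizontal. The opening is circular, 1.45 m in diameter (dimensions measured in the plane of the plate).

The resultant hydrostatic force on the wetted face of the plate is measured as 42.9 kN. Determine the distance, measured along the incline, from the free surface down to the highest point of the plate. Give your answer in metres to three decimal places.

γ = 0.87 × 9.81 = 8.5347 kN/m³.
A = π(0.725)² = 1.6513 m².
From F = γ·h_c·A, the centroid depth is h_c = 42.9/(8.5347 × 1.6513) = 3.04399 m.
Let θ = 55° be the plate's angle to the horizontal; measure y along the incline from where the plane meets the free surface. Vertical depth h = y·sinθ with sinθ = 0.819152.
Along the incline, y_c = h_c/sinθ = 3.04399/0.819152 = 3.71603 m.
The centroid is at the centre, 0.725 m below the top of the plate, so the highest point sits at y_top = 3.71603 − 0.725 = 2.99103 m along the incline.

y_top ≈ 2.991 m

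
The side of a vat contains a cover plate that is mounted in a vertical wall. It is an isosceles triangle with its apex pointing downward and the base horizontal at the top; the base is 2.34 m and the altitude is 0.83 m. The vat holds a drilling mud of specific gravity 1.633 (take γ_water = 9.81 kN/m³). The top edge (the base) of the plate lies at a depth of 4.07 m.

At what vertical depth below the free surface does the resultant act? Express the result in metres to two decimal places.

γ = 1.633 × 9.81 = 16.01973 kN/m³.
With the apex down, the centroid sits h/3 = 0.83/3 = 0.276667 m below the base (the top edge), so the centroid depth is h_c = 4.07 + 0.276667 = 4.34667 m.
A = ½ × 2.34 × 0.83 = 0.9711 m².
Resultant F = γ·h_c·A = 16.01973 × 4.34667 × 0.9711 = 67.6201 kN.
I_c = b·h³/36 = 2.34 × 0.83³/36 = 0.0371662 m⁴.
Centre of pressure: y_p = y_c + I_c/(y_c·A) = 4.34667 + 0.0371662/(4.34667 × 0.9711) = 4.34667 + 0.00880496 = 4.35547 m along the plane.

h_p = 4.36 m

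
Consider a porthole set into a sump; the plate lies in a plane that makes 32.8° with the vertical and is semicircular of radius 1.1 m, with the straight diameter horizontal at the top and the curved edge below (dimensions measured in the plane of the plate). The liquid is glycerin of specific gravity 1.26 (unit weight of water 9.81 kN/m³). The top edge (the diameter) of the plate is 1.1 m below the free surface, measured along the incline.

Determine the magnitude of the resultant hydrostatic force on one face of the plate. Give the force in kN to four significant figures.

F ≈ 30.94 kN

γ = 1.26 × 9.81 = 12.3606 kN/m³.
The plate makes 32.8° with the vertical, i.e. θ = 90° − 32.8° = 57.2° to the horizontal. Measuring y along the incline from the free-surface line, vertical depth h = y·sinθ with sinθ = 0.840567.
The centroid of a semicircle lies 4r/(3π) = 0.466854 m from the diameter, here below the top edge, so y_c = 1.1 + 0.466854 = 1.56685 m and h_c = 1.56685 × 0.840567 = 1.31704 m.
A = πr²/2 = π × 1.1²/2 = 1.90066 m².
Resultant F = γ·h_c·A = 12.3606 × 1.31704 × 1.90066 = 30.9416 kN.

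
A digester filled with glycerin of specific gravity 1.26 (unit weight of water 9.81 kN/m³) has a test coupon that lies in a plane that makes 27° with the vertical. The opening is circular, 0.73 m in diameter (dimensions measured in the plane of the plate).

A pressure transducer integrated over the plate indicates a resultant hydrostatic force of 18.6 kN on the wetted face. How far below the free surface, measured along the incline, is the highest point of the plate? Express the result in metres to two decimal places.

y_top ≈ 3.67 m

γ = 1.26 × 9.81 = 12.3606 kN/m³.
A = π(0.365)² = 0.418539 m².
From F = γ·h_c·A, the centroid depth is h_c = 18.6/(12.3606 × 0.418539) = 3.59532 m.
The plate makes 27° with the vertical, i.e. θ = 90° − 27° = 63° to the horizontal. Measuring y along the incline from the free-surface line, vertical depth h = y·sinθ with sinθ = 0.891007.
Along the incline, y_c = h_c/sinθ = 3.59532/0.891007 = 4.03512 m.
The centroid is at the centre, 0.365 m below the top of the plate, so the highest point sits at y_top = 4.03512 − 0.365 = 3.67012 m along the incline.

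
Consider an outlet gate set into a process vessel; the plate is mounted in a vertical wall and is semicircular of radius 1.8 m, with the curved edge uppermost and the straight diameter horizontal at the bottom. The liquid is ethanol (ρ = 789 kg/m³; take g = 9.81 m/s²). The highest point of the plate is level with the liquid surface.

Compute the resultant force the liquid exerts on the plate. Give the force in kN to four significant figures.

γ = ρg = 789 × 9.81 / 1000 = 7.74009 kN/m³.
The centroid lies 4r/(3π) = 0.763944 m above the diameter, so r − 4r/(3π) = 1.8 − 0.763944 = 1.03606 m below the topmost point, so the centroid depth is h_c = 1.03606 m.
A = πr²/2 = π × 1.8²/2 = 5.08938 m².
Resultant F = γ·h_c·A = 7.74009 × 1.03606 × 5.08938 = 40.8127 kN.

F ≈ 40.81 kN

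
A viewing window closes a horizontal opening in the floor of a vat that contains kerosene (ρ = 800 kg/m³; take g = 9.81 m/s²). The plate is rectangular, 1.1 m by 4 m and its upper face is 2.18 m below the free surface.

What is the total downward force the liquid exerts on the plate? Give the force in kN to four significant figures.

γ = ρg = 800 × 9.81 / 1000 = 7.848 kN/m³.
The plate is horizontal, so pressure is uniform at p = γ·h = 7.848 × 2.18 = 17.1086 kN/m².
A = 1.1 × 4 = 4.4 m².
F = p·A = 17.1086 × 4.4 = 75.2778 kN.

F ≈ 75.28 kN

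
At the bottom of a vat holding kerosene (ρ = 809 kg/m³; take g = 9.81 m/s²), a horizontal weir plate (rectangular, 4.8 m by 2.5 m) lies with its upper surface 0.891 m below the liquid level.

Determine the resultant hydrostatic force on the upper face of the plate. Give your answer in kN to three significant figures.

γ = ρg = 809 × 9.81 / 1000 = 7.93629 kN/m³.
The plate is horizontal, so pressure is uniform at p = γ·h = 7.93629 × 0.891 = 7.07123 kN/m².
A = 4.8 × 2.5 = 12 m².
F = p·A = 7.07123 × 12 = 84.8548 kN.

F ≈ 84.9 kN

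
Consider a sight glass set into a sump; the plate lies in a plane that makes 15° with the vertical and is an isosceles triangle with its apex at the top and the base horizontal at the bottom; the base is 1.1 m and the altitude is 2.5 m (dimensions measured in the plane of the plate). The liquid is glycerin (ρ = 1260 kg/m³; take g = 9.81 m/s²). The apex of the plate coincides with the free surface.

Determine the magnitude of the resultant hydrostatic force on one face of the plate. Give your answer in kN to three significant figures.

F ≈ 27.4 kN

γ = ρg = 1260 × 9.81 / 1000 = 12.3606 kN/m³.
The plate makes 15° with the vertical, i.e. θ = 90° − 15° = 75° to the horizontal. Measuring y along the incline from the free-surface line, vertical depth h = y·sinθ with sinθ = 0.965926.
With the apex up, the centroid sits 2h/3 = 2 × 2.5/3 = 1.66667 m below the apex, so y_c = 1.66667 m and h_c = 1.66667 × 0.965926 = 1.60988 m.
A = ½ × 1.1 × 2.5 = 1.375 m².
Resultant F = γ·h_c·A = 12.3606 × 1.60988 × 1.375 = 27.3612 kN.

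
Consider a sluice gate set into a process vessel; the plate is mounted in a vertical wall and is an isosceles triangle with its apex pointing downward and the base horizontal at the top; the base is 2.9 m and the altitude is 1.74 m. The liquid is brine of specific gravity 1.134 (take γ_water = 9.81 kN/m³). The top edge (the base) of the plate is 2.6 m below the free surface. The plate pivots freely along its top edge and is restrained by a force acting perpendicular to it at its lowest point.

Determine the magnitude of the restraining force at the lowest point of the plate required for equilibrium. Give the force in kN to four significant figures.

P ≈ 32.46 kN

γ = 1.134 × 9.81 = 11.12454 kN/m³.
With the apex down, the centroid sits h/3 = 1.74/3 = 0.58 m below the base (the top edge), so the centroid depth is h_c = 2.6 + 0.58 = 3.18 m.
A = ½ × 2.9 × 1.74 = 2.523 m².
Resultant F = γ·h_c·A = 11.12454 × 3.18 × 2.523 = 89.2537 kN.
I_c = b·h³/36 = 2.9 × 1.74³/36 = 0.424369 m⁴.
Centre of pressure: y_p = y_c + I_c/(y_c·A) = 3.18 + 0.424369/(3.18 × 2.523) = 3.18 + 0.0528931 = 3.23289 m along the plane.
The resultant acts 0.58 + 0.0528931 = 0.632893 m (along the plate) below the hinge at the top edge, so the moment about the hinge is M = F × 0.632893 = 89.2537 × 0.632893 = 56.488 kN·m.
A normal force at the bottom, 1.74 m from the hinge, must supply this moment: P = 56.488/1.74 = 32.4644 kN.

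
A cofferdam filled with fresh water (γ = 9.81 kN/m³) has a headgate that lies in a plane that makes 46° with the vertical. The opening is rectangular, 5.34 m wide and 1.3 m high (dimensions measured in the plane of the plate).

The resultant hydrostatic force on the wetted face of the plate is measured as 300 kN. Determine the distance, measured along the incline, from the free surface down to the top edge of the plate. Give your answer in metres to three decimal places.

y_top ≈ 5.692 m

γ = 9.81 kN/m³.
A = 5.34 × 1.3 = 6.942 m².
From F = γ·h_c·A, the centroid depth is h_c = 300/(9.81 × 6.942) = 4.40522 m.
The plate makes 46° with the vertical, i.e. θ = 90° − 46° = 44° to the horizontal. Measuring y along the incline from the free-surface line, vertical depth h = y·sinθ with sinθ = 0.694658.
Along the incline, y_c = h_c/sinθ = 4.40522/0.694658 = 6.34157 m.
The centroid lies 1.3/2 = 0.65 m below the top edge, so the top edge sits at y_top = 6.34157 − 0.65 = 5.69157 m along the incline.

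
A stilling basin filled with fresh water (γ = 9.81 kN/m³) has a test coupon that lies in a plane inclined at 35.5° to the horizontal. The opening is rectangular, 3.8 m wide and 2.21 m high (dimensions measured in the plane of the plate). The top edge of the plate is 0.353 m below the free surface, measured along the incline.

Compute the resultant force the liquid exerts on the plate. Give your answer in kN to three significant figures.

γ = 9.81 kN/m³.
Let θ = 35.5° be the plate's angle to the horizontal; measure y along the incline from where the plane meets the free surface. Vertical depth h = y·sinθ with sinθ = 0.580703.
The centroid lies 2.21/2 = 1.105 m below the top edge, so y_c = 0.353 + 1.105 = 1.458 m and h_c = 1.458 × 0.580703 = 0.846665 m.
A = 3.8 × 2.21 = 8.398 m².
Resultant F = γ·h_c·A = 9.81 × 0.846665 × 8.398 = 69.752 kN.

F ≈ 69.8 kN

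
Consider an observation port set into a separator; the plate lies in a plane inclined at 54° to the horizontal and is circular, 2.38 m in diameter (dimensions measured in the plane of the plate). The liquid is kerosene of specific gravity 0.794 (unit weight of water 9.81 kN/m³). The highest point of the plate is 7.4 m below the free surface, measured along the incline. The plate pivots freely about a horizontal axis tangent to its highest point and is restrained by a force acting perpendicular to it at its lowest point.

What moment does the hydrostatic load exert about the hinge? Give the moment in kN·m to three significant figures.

M ≈ 296 kN·m

γ = 0.794 × 9.81 = 7.78914 kN/m³.
Let θ = 54° be the plate's angle to the horizontal; measure y along the incline from where the plane meets the free surface. Vertical depth h = y·sinθ with sinθ = 0.809017.
The centroid is at the centre, 1.19 m below the top of the plate, so y_c = 7.4 + 1.19 = 8.59 m and h_c = 8.59 × 0.809017 = 6.94946 m.
A = π(1.19)² = 4.44881 m².
Resultant F = γ·h_c·A = 7.78914 × 6.94946 × 4.44881 = 240.815 kN.
I_c = πr⁴/4 = π × 1.19⁴/4 = 1.57499 m⁴.
Centre of pressure: y_p = y_c + I_c/(y_c·A) = 8.59 + 1.57499/(8.59 × 4.44881) = 8.59 + 0.0412136 = 8.63121 m along the plane.
The resultant acts 1.19 + 0.0412136 = 1.23121 m (along the plate) below the hinge at the top edge, so the moment about the hinge is M = F × 1.23121 = 240.815 × 1.23121 = 296.494 kN·m.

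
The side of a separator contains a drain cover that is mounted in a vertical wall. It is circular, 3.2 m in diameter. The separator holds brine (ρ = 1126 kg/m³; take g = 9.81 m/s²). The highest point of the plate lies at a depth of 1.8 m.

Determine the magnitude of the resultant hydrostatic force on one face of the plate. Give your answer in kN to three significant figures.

F ≈ 302 kN

γ = ρg = 1126 × 9.81 / 1000 = 11.04606 kN/m³.
The centroid is at the centre, 1.6 m below the top of the plate, so the centroid depth is h_c = 1.8 + 1.6 = 3.4 m.
A = π(1.6)² = 8.04248 m².
Resultant F = γ·h_c·A = 11.04606 × 3.4 × 8.04248 = 302.048 kN.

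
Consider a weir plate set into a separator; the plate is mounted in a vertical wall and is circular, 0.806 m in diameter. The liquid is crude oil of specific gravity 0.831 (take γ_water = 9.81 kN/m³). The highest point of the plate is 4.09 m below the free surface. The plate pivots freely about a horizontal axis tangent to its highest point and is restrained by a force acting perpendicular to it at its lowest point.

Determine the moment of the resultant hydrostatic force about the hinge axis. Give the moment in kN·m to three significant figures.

γ = 0.831 × 9.81 = 8.15211 kN/m³.
The centroid is at the centre, 0.403 m below the top of the plate, so the centroid depth is h_c = 4.09 + 0.403 = 4.493 m.
A = π(0.403)² = 0.510223 m².
Resultant F = γ·h_c·A = 8.15211 × 4.493 × 0.510223 = 18.6882 kN.
I_c = πr⁴/4 = π × 0.403⁴/4 = 0.0207162 m⁴.
Centre of pressure: y_p = y_c + I_c/(y_c·A) = 4.493 + 0.0207162/(4.493 × 0.510223) = 4.493 + 0.00903678 = 4.50204 m along the plane.
The resultant acts 0.403 + 0.00903678 = 0.412037 m (along the plate) below the hinge at the top edge, so the moment about the hinge is M = F × 0.412037 = 18.6882 × 0.412037 = 7.70023 kN·m.

M ≈ 7.70 kN·m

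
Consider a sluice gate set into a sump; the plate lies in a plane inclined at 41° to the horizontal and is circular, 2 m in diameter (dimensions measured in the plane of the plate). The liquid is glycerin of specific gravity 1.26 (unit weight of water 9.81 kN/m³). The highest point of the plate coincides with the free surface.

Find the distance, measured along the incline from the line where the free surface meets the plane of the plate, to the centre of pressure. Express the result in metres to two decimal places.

γ = 1.26 × 9.81 = 12.3606 kN/m³.
Let θ = 41° be the plate's angle to the horizontal; measure y along the incline from where the plane meets the free surface. Vertical depth h = y·sinθ with sinθ = 0.656059.
The centroid is at the centre, 1 m below the top of the plate, so y_c = 1 m and h_c = 1 × 0.656059 = 0.656059 m.
A = π(1)² = 3.14159 m².
Resultant F = γ·h_c·A = 12.3606 × 0.656059 × 3.14159 = 25.476 kN.
I_c = πr⁴/4 = π × 1⁴/4 = 0.785398 m⁴.
Centre of pressure: y_p = y_c + I_c/(y_c·A) = 1 + 0.785398/(1 × 3.14159) = 1 + 0.25 = 1.25 m along the plane.

y_p = 1.25 m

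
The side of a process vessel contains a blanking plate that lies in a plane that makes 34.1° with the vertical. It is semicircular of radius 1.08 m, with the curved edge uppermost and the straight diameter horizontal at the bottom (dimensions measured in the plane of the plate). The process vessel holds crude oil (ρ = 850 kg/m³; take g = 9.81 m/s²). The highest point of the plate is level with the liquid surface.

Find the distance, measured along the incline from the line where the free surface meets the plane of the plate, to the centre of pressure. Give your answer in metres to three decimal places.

y_p = 0.753 m

γ = ρg = 850 × 9.81 / 1000 = 8.3385 kN/m³.
The plate makes 34.1° with the vertical, i.e. θ = 90° − 34.1° = 55.9° to the horizontal. Measuring y along the incline from the free-surface line, vertical depth h = y·sinθ with sinθ = 0.828060.
The centroid lies 4r/(3π) = 0.458366 m above the diameter, so r − 4r/(3π) = 1.08 − 0.458366 = 0.621634 m below the topmost point, so y_c = 0.621634 m and h_c = 0.621634 × 0.828060 = 0.51475 m.
A = πr²/2 = π × 1.08²/2 = 1.83218 m².
Resultant F = γ·h_c·A = 8.3385 × 0.51475 × 1.83218 = 7.86416 kN.
I_c = (π/8 − 8/(9π))·r⁴ = 0.109757 × 1.08⁴ = 0.149323 m⁴.
Centre of pressure: y_p = y_c + I_c/(y_c·A) = 0.621634 + 0.149323/(0.621634 × 1.83218) = 0.621634 + 0.131106 = 0.75274 m along the plane.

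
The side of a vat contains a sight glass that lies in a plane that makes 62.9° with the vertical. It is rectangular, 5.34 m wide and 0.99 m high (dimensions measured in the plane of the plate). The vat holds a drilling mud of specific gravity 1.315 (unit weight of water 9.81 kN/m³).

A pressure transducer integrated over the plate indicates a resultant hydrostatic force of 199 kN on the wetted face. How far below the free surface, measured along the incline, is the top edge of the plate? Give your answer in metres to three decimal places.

γ = 1.315 × 9.81 = 12.90015 kN/m³.
A = 5.34 × 0.99 = 5.2866 m².
From F = γ·h_c·A, the centroid depth is h_c = 199/(12.90015 × 5.2866) = 2.91798 m.
The plate makes 62.9° with the vertical, i.e. θ = 90° − 62.9° = 27.1° to the horizontal. Measuring y along the incline from the free-surface line, vertical depth h = y·sinθ with sinθ = 0.455545.
Along the incline, y_c = h_c/sinθ = 2.91798/0.455545 = 6.40547 m.
The centroid lies 0.99/2 = 0.495 m below the top edge, so the top edge sits at y_top = 6.40547 − 0.495 = 5.91047 m along the incline.

y_top ≈ 5.910 m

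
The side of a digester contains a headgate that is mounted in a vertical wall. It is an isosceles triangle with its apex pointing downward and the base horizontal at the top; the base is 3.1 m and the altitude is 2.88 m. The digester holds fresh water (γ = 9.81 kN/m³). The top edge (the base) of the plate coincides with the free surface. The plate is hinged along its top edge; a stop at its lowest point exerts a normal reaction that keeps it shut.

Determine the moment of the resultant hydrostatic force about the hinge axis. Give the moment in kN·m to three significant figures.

M ≈ 60.5 kN·m

γ = 9.81 kN/m³.
With the apex down, the centroid sits h/3 = 2.88/3 = 0.96 m below the base (the top edge), so the centroid depth is h_c = 0.96 m.
A = ½ × 3.1 × 2.88 = 4.464 m².
Resultant F = γ·h_c·A = 9.81 × 0.96 × 4.464 = 42.0402 kN.
I_c = b·h³/36 = 3.1 × 2.88³/36 = 2.05701 m⁴.
Centre of pressure: y_p = y_c + I_c/(y_c·A) = 0.96 + 2.05701/(0.96 × 4.464) = 0.96 + 0.48 = 1.44 m along the plane.
The resultant acts 0.96 + 0.48 = 1.44 m (along the plate) below the hinge at the top edge, so the moment about the hinge is M = F × 1.44 = 42.0402 × 1.44 = 60.5379 kN·m.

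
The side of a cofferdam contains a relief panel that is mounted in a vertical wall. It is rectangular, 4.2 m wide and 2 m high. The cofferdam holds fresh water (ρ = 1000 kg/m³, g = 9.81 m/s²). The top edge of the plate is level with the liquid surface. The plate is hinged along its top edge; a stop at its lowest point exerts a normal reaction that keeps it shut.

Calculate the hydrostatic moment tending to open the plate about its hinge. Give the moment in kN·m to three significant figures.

M ≈ 110 kN·m

γ = ρg = 1000 × 9.81 = 9810 N/m³ = 9.81 kN/m³.
The centroid lies 2/2 = 1 m below the top edge, so the centroid depth is h_c = 1 m.
A = 4.2 × 2 = 8.4 m².
Resultant F = γ·h_c·A = 9.81 × 1 × 8.4 = 82.404 kN.
I_c = b·h³/12 = 4.2 × 2³/12 = 2.8 m⁴.
Centre of pressure: y_p = y_c + I_c/(y_c·A) = 1 + 2.8/(1 × 8.4) = 1 + 0.333333 = 1.33333 m along the plane.
The resultant acts 1 + 0.333333 = 1.33333 m (along the plate) below the hinge at the top edge, so the moment about the hinge is M = F × 1.33333 = 82.404 × 1.33333 = 109.872 kN·m.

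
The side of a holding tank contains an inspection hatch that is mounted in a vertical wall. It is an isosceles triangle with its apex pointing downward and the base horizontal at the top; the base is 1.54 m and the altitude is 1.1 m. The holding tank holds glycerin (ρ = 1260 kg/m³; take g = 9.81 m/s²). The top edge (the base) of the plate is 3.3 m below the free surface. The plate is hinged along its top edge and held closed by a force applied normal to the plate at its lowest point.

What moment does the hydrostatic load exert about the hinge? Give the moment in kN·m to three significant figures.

γ = ρg = 1260 × 9.81 / 1000 = 12.3606 kN/m³.
With the apex down, the centroid sits h/3 = 1.1/3 = 0.366667 m below the base (the top edge), so the centroid depth is h_c = 3.3 + 0.366667 = 3.66667 m.
A = ½ × 1.54 × 1.1 = 0.847 m².
Resultant F = γ·h_c·A = 12.3606 × 3.66667 × 0.847 = 38.3879 kN.
I_c = b·h³/36 = 1.54 × 1.1³/36 = 0.0569372 m⁴.
Centre of pressure: y_p = y_c + I_c/(y_c·A) = 3.66667 + 0.0569372/(3.66667 × 0.847) = 3.66667 + 0.0183333 = 3.685 m along the plane.
The resultant acts 0.366667 + 0.0183333 = 0.385 m (along the plate) below the hinge at the top edge, so the moment about the hinge is M = F × 0.385 = 38.3879 × 0.385 = 14.7793 kN·m.

M ≈ 14.8 kN·m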